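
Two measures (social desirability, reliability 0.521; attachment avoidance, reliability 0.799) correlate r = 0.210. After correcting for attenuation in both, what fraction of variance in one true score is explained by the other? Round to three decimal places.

0.106

Disattenuated r = 0.210 / √(0.521 × 0.799) = 0.210 / 0.6452 = 0.3255.
Shared true-score variance = 0.3255² = 0.1060 ≈ 0.106.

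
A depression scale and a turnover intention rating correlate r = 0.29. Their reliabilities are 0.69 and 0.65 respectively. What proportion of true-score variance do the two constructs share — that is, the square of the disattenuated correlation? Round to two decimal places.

0.19

Disattenuated r = 0.29 / √(0.69 × 0.65) = 0.29 / 0.6697 = 0.4330.
Shared true-score variance = 0.4330² = 0.1875 ≈ 0.19.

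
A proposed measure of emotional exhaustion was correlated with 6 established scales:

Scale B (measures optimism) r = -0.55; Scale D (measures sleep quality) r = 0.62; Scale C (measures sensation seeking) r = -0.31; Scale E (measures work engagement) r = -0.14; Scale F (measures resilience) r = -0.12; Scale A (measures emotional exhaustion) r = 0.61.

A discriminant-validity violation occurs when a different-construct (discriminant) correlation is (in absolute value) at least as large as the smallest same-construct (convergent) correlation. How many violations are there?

1

Convergent (same construct = emotional exhaustion): Scale A.
Smallest convergent = 0.61. Discriminant |r|: 0.55, 0.62, 0.31, 0.14, 0.12; count ≥ 0.61 → 1.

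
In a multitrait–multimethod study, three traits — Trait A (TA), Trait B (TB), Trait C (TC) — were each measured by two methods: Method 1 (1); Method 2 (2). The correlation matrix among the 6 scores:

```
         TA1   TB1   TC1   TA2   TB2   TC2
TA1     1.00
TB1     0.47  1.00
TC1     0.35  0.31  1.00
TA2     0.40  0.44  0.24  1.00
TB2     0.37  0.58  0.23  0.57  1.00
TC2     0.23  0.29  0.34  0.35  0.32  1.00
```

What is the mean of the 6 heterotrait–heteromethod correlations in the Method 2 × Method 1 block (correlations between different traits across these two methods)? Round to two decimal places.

0.30

HTHM values (method 2 × method 1): 0.44, 0.24, 0.37, 0.23, 0.23, 0.29; mean = 1.80/6 = 0.30.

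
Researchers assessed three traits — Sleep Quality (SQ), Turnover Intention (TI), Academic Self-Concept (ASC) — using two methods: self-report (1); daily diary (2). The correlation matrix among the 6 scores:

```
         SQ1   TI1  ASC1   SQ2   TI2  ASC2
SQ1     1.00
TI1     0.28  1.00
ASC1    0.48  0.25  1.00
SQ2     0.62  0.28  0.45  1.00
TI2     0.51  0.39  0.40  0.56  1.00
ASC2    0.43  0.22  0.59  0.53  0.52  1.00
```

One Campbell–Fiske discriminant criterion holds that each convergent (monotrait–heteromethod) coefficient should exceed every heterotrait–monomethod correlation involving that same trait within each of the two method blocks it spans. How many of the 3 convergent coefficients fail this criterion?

Checking each validity diagonal entry against its comparison values:
SQ (methods 1·2): 0.62 vs {0.28, 0.56, 0.48, 0.53} → pass.
TI (methods 1·2): 0.39 vs {0.28, 0.56, 0.25, 0.52} → fail.
ASC (methods 1·2): 0.59 vs {0.48, 0.53, 0.25, 0.52} → pass.
1 of 3 fail.

1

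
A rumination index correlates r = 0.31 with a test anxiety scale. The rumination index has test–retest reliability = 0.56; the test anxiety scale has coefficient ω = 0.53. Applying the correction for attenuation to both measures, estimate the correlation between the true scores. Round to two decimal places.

0.57

r_true = r_obs / √(r_xx · r_yy) = 0.31 / √(0.56 × 0.53) = 0.31 / √0.2968 = 0.31 / 0.5448 ≈ 0.57.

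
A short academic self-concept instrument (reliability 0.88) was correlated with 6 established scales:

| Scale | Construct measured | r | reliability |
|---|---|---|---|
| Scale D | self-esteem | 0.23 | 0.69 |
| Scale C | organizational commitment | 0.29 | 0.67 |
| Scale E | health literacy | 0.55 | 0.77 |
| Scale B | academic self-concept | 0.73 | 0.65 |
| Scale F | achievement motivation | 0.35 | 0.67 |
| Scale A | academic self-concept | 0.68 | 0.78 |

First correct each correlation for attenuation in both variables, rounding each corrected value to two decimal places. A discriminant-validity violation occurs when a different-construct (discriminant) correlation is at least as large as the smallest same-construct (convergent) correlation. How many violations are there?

Disattenuated r (r / √(r_scale · r_new)):
  Scale D (disc): 0.23 / √(0.69·0.88) = 0.30
  Scale C (disc): 0.29 / √(0.67·0.88) = 0.38
  Scale E (disc): 0.55 / √(0.77·0.88) = 0.67
  Scale B (conv): 0.73 / √(0.65·0.88) = 0.97
  Scale F (disc): 0.35 / √(0.67·0.88) = 0.46
  Scale A (conv): 0.68 / √(0.78·0.88) = 0.82
Smallest convergent = 0.82. Discriminant values: 0.30, 0.38, 0.67, 0.46; count ≥ 0.82 → 0.

0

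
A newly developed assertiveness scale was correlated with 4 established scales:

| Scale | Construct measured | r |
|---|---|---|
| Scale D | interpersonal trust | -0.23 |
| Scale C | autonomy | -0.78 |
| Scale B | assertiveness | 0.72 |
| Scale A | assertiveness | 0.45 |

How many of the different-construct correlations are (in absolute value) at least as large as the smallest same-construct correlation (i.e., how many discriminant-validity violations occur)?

Convergent (same construct = assertiveness): Scale B, Scale A.
Smallest convergent = 0.45. Discriminant |r|: 0.23, 0.78; count ≥ 0.45 → 1.

1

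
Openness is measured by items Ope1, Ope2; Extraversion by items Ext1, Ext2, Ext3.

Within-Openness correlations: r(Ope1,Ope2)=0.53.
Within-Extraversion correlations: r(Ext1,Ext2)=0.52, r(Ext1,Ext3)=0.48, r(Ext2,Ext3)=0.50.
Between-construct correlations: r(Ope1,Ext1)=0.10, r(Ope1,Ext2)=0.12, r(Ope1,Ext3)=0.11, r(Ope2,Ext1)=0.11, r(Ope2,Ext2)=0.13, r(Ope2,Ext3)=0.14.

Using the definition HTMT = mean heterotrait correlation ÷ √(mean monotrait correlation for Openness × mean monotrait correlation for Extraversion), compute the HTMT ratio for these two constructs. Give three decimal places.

Mean between = 0.71/6 = 0.1183.
Mean within-Ope = 0.53/1 = 0.5300; mean within-Ext = 1.50/3 = 0.5000.
Geometric mean = √(0.5300 × 0.5000) = 0.5148.
HTMT = 0.1183 / 0.5148 = 0.230.

0.230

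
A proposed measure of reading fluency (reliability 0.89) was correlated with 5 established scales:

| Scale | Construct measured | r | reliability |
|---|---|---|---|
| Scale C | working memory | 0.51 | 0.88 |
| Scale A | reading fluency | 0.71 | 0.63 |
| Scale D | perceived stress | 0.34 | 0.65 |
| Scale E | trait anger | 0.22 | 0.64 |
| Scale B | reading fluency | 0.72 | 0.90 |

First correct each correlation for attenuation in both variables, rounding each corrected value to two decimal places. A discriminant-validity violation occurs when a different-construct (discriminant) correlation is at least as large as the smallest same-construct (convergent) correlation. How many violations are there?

0

Disattenuated r (r / √(r_scale · r_new)):
  Scale C (disc): 0.51 / √(0.88·0.89) = 0.58
  Scale A (conv): 0.71 / √(0.63·0.89) = 0.95
  Scale D (disc): 0.34 / √(0.65·0.89) = 0.45
  Scale E (disc): 0.22 / √(0.64·0.89) = 0.29
  Scale B (conv): 0.72 / √(0.90·0.89) = 0.80
Smallest convergent = 0.80. Discriminant values: 0.58, 0.45, 0.29; count ≥ 0.80 → 0.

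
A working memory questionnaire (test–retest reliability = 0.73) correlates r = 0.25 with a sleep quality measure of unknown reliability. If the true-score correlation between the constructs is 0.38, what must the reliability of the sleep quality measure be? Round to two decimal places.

r_true = r_obs / √(r_xx · r_yy) ⇒ 0.38 = 0.25 / √(0.73 · r_yy).
√(0.73 · r_yy) = 0.25 / 0.38 = 0.6579; 0.73 · r_yy = 0.4328; r_yy = 0.4328 / 0.73 ≈ 0.59.

0.59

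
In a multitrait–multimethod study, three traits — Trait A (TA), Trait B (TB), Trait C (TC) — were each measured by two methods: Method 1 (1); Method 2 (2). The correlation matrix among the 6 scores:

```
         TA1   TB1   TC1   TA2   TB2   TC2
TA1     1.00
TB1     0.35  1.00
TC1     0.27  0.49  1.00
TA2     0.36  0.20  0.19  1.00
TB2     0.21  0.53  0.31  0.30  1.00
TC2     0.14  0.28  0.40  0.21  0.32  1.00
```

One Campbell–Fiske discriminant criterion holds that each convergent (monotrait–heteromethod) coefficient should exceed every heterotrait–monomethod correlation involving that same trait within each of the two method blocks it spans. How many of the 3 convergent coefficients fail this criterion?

1

Checking each validity diagonal entry against its comparison values:
TA (methods 1·2): 0.36 vs {0.35, 0.30, 0.27, 0.21} → pass.
TB (methods 1·2): 0.53 vs {0.35, 0.30, 0.49, 0.32} → pass.
TC (methods 1·2): 0.40 vs {0.27, 0.21, 0.49, 0.32} → fail.
1 of 3 fail.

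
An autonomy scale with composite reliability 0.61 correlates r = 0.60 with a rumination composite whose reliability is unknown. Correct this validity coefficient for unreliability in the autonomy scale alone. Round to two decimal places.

Single correction: r_c = r_obs / √r_xx = 0.60 / √0.61 = 0.60 / 0.7810 ≈ 0.77.

0.77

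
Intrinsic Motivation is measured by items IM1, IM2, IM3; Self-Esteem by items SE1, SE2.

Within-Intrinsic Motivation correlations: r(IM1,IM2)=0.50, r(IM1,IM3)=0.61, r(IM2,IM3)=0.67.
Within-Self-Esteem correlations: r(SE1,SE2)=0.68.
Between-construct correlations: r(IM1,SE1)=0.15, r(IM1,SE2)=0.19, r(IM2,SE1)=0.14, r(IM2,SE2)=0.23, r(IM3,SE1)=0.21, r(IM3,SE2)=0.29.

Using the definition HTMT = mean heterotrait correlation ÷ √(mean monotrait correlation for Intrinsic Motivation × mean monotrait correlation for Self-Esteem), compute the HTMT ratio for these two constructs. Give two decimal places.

Mean between = 1.21/6 = 0.2017.
Mean within-IM = 1.78/3 = 0.5933; mean within-SE = 0.68/1 = 0.6800.
Geometric mean = √(0.5933 × 0.6800) = 0.6352.
HTMT = 0.2017 / 0.6352 = 0.32.

0.32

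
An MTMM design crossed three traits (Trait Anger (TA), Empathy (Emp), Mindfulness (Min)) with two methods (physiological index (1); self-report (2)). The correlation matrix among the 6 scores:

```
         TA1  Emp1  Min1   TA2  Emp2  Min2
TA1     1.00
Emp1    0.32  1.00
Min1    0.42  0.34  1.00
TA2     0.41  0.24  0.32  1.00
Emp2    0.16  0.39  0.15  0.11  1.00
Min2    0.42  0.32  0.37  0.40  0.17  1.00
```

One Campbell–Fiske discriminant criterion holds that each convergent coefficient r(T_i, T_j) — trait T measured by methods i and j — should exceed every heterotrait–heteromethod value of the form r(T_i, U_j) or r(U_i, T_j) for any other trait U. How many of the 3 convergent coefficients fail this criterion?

Convergent coefficients and their comparison sets:
TA (methods 1·2): 0.41 vs {0.16, 0.24, 0.42, 0.32} → fail.
Emp (methods 1·2): 0.39 vs {0.24, 0.16, 0.32, 0.15} → pass.
Min (methods 1·2): 0.37 vs {0.32, 0.42, 0.15, 0.32} → fail.
2 of 3 fail.

2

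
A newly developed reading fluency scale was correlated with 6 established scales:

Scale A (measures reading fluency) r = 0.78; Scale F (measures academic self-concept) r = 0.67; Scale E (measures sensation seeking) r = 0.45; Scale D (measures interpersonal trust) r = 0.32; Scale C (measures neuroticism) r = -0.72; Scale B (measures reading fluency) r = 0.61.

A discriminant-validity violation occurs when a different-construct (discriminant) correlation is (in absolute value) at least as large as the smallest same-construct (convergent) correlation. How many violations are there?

2

Convergent (same construct = reading fluency): Scale A, Scale B.
Smallest convergent = 0.61. Discriminant |r|: 0.67, 0.45, 0.32, 0.72; count ≥ 0.61 → 2.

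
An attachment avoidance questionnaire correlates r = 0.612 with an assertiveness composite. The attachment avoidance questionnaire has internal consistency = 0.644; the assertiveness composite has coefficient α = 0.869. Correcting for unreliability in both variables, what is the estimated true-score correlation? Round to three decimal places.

r_true = r_obs / √(r_xx · r_yy) = 0.612 / √(0.644 × 0.869) = 0.612 / √0.559636 = 0.612 / 0.7481 ≈ 0.818.

0.818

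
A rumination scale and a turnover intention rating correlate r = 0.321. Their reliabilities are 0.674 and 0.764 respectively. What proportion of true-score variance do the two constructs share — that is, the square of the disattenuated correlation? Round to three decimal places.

Disattenuated r = 0.321 / √(0.674 × 0.764) = 0.321 / 0.7176 = 0.4473.
Shared true-score variance = 0.4473² = 0.2001 ≈ 0.200.

0.200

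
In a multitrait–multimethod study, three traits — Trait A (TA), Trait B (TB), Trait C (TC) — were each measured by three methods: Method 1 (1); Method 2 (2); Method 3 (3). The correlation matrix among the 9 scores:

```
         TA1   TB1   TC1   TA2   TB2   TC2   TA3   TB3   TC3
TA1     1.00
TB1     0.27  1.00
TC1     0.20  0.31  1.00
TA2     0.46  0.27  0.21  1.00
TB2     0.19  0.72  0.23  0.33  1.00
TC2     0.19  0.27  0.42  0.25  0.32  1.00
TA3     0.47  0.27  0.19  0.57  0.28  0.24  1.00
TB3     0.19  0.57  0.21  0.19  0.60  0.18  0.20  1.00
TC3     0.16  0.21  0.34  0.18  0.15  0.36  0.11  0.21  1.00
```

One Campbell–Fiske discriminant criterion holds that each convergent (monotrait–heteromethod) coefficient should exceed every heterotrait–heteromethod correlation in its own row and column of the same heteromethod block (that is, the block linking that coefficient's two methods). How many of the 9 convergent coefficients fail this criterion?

Convergent coefficients and their comparison sets:
TA (methods 1·2): 0.46 vs {0.19, 0.27, 0.19, 0.21} → pass.
TA (methods 1·3): 0.47 vs {0.19, 0.27, 0.16, 0.19} → pass.
TA (methods 2·3): 0.57 vs {0.19, 0.28, 0.18, 0.24} → pass.
TB (methods 1·2): 0.72 vs {0.27, 0.19, 0.27, 0.23} → pass.
TB (methods 1·3): 0.57 vs {0.27, 0.19, 0.21, 0.21} → pass.
TB (methods 2·3): 0.60 vs {0.28, 0.19, 0.15, 0.18} → pass.
TC (methods 1·2): 0.42 vs {0.21, 0.19, 0.23, 0.27} → pass.
TC (methods 1·3): 0.34 vs {0.19, 0.16, 0.21, 0.21} → pass.
TC (methods 2·3): 0.36 vs {0.24, 0.18, 0.18, 0.15} → pass.
0 of 9 fail.

0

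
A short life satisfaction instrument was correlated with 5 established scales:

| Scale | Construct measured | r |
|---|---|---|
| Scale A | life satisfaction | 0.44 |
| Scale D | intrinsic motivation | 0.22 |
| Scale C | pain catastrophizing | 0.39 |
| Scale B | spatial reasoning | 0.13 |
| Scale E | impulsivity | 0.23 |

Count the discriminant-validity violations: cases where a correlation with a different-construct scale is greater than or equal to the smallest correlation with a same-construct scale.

Convergent (same construct = life satisfaction): Scale A.
Smallest convergent = 0.44. Discriminant values: 0.22, 0.39, 0.13, 0.23; count ≥ 0.44 → 0.

0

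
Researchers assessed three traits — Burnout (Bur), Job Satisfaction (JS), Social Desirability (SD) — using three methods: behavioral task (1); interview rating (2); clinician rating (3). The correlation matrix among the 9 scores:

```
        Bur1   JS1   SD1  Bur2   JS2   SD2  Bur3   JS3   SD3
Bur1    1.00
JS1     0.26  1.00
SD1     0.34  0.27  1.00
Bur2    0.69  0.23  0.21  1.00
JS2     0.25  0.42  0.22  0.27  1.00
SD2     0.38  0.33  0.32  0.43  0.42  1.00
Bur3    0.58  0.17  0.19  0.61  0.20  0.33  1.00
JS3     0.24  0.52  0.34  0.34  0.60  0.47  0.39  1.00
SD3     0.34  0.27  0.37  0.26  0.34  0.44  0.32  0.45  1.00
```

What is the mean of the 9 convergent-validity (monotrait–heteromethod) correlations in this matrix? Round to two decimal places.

Convergent values: 0.69, 0.58, 0.61, 0.42, 0.52, 0.60, 0.32, 0.37, 0.44; mean = 4.55/9 = 0.51.

0.51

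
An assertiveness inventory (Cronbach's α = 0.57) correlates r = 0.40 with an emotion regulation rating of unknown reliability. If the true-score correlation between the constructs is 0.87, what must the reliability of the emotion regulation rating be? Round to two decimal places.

r_true = r_obs / √(r_xx · r_yy) ⇒ 0.87 = 0.40 / √(0.57 · r_yy).
√(0.57 · r_yy) = 0.40 / 0.87 = 0.4598; 0.57 · r_yy = 0.2114; r_yy = 0.2114 / 0.57 ≈ 0.37.

0.37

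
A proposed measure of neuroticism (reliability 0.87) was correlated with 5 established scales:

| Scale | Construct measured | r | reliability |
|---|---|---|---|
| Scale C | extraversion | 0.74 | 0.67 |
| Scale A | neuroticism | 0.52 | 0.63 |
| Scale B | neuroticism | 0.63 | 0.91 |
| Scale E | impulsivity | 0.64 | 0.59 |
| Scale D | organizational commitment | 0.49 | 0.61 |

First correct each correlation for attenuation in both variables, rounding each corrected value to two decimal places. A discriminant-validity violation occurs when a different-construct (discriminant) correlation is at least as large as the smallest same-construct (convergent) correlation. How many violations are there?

Disattenuated r (r / √(r_scale · r_new)):
  Scale C (disc): 0.74 / √(0.67·0.87) = 0.97
  Scale A (conv): 0.52 / √(0.63·0.87) = 0.70
  Scale B (conv): 0.63 / √(0.91·0.87) = 0.71
  Scale E (disc): 0.64 / √(0.59·0.87) = 0.89
  Scale D (disc): 0.49 / √(0.61·0.87) = 0.67
Smallest convergent = 0.70. Discriminant values: 0.97, 0.89, 0.67; count ≥ 0.70 → 2.

2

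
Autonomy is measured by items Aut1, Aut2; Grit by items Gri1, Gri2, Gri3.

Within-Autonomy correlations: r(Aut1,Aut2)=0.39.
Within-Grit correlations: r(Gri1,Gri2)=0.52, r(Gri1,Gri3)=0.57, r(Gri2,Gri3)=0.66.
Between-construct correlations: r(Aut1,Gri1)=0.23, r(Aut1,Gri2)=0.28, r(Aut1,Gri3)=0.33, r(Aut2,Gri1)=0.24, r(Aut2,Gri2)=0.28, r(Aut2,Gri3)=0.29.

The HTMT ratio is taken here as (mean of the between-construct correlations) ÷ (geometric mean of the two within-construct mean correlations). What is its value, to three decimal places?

0.577

Between-construct mean = 1.65/6 = 0.2750.
Mean within-Aut = 0.39/1 = 0.3900; mean within-Gri = 1.75/3 = 0.5833.
Geometric mean = √(0.3900 × 0.5833) = 0.4770.
HTMT = 0.2750 / 0.4770 = 0.577.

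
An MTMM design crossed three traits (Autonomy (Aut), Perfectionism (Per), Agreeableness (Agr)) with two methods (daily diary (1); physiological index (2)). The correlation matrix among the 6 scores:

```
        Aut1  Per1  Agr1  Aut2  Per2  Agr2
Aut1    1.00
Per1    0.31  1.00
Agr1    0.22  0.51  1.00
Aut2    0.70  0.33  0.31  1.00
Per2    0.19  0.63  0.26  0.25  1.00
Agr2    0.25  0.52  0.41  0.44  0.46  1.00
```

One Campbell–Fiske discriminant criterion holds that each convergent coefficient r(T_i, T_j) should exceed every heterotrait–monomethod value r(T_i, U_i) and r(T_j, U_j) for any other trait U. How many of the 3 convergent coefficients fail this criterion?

Convergent coefficients and their comparison sets:
Aut (methods 1·2): 0.70 vs {0.31, 0.25, 0.22, 0.44} → pass.
Per (methods 1·2): 0.63 vs {0.31, 0.25, 0.51, 0.46} → pass.
Agr (methods 1·2): 0.41 vs {0.22, 0.44, 0.51, 0.46} → fail.
1 of 3 fail.

1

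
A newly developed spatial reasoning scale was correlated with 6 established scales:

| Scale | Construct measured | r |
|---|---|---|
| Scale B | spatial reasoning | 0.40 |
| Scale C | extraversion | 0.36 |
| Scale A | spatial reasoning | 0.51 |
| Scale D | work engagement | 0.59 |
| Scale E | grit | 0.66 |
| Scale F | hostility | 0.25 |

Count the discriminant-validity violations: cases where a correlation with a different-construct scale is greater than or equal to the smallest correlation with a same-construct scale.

Convergent (same construct = spatial reasoning): Scale B, Scale A.
Smallest convergent = 0.40. Discriminant values: 0.36, 0.59, 0.66, 0.25; count ≥ 0.40 → 2.

2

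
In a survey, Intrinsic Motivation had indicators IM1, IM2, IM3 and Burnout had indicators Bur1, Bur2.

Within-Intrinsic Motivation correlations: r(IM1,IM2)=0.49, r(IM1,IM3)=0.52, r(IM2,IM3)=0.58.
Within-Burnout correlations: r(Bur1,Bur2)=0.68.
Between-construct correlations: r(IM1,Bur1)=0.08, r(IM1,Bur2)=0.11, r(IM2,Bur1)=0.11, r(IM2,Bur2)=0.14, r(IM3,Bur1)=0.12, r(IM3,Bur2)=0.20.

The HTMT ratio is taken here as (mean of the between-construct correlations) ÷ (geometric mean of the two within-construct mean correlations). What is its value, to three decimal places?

Mean heterotrait r = 0.76/6 = 0.1267.
Mean within-IM = 1.59/3 = 0.5300; mean within-Bur = 0.68/1 = 0.6800.
Geometric mean = √(0.5300 × 0.6800) = 0.6003.
HTMT = 0.1267 / 0.6003 = 0.211.

0.211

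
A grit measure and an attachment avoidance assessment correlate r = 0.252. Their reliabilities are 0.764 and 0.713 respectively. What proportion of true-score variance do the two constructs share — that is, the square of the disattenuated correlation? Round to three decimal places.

0.117

Disattenuated r = 0.252 / √(0.764 × 0.713) = 0.252 / 0.7381 = 0.3414.
Shared true-score variance = 0.3414² = 0.1166 ≈ 0.117.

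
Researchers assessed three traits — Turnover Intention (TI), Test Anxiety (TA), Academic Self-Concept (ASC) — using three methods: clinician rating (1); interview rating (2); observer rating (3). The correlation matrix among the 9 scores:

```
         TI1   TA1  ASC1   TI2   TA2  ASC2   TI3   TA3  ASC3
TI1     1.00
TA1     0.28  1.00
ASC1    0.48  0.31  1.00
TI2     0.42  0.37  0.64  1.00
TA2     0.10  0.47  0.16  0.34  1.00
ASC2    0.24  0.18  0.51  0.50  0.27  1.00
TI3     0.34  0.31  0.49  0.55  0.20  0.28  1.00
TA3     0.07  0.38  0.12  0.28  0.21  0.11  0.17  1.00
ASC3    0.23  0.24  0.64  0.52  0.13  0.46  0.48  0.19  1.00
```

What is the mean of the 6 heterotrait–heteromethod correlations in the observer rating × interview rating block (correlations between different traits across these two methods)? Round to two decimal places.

HTHM values (method 3 × method 2): 0.20, 0.28, 0.28, 0.11, 0.52, 0.13; mean = 1.52/6 = 0.25.

0.25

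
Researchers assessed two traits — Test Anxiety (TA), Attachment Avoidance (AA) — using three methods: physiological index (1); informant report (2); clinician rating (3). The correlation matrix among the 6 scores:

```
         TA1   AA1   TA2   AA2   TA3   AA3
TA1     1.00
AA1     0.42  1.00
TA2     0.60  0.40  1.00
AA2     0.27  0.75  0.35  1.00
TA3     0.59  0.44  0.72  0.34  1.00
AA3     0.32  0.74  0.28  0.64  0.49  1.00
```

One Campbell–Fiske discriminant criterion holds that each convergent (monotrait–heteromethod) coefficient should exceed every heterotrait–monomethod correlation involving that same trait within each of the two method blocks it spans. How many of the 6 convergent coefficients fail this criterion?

0

Each convergent coefficient versus the relevant comparison correlations:
TA (methods 1·2): 0.60 vs {0.42, 0.35} → pass.
TA (methods 1·3): 0.59 vs {0.42, 0.49} → pass.
TA (methods 2·3): 0.72 vs {0.35, 0.49} → pass.
AA (methods 1·2): 0.75 vs {0.42, 0.35} → pass.
AA (methods 1·3): 0.74 vs {0.42, 0.49} → pass.
AA (methods 2·3): 0.64 vs {0.35, 0.49} → pass.
0 of 6 fail.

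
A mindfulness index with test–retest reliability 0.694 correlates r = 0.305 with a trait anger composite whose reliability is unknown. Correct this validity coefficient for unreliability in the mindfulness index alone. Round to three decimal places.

0.366

Single correction: r_c = r_obs / √r_xx = 0.305 / √0.694 = 0.305 / 0.8331 ≈ 0.366.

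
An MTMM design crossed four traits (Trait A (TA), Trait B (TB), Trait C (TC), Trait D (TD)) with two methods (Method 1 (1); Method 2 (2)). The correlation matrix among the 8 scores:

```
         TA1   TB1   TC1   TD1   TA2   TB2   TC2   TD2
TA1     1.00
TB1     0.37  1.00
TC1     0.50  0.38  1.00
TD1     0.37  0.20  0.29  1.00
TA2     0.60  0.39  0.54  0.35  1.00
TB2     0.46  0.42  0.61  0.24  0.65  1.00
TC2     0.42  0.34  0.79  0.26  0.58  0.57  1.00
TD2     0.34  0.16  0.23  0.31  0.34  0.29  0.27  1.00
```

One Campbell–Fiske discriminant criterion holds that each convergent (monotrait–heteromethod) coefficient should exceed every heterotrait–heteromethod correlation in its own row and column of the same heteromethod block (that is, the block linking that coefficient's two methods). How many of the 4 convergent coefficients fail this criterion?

2

Checking each validity diagonal entry against its comparison values:
TA (methods 1·2): 0.60 vs {0.46, 0.39, 0.42, 0.54, 0.34, 0.35} → pass.
TB (methods 1·2): 0.42 vs {0.39, 0.46, 0.34, 0.61, 0.16, 0.24} → fail.
TC (methods 1·2): 0.79 vs {0.54, 0.42, 0.61, 0.34, 0.23, 0.26} → pass.
TD (methods 1·2): 0.31 vs {0.35, 0.34, 0.24, 0.16, 0.26, 0.23} → fail.
2 of 4 fail.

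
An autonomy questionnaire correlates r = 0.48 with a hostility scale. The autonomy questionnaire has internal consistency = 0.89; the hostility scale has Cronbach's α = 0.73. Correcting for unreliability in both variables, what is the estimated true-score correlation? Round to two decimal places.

r_true = r_obs / √(r_xx · r_yy) = 0.48 / √(0.89 × 0.73) = 0.48 / √0.6497 = 0.48 / 0.8060 ≈ 0.60.

0.60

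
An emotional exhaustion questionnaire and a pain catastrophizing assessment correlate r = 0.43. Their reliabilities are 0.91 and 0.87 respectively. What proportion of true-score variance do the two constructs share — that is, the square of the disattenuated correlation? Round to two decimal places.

0.23

Disattenuated r = 0.43 / √(0.91 × 0.87) = 0.43 / 0.8898 = 0.4833.
Shared true-score variance = 0.4833² = 0.2336 ≈ 0.23.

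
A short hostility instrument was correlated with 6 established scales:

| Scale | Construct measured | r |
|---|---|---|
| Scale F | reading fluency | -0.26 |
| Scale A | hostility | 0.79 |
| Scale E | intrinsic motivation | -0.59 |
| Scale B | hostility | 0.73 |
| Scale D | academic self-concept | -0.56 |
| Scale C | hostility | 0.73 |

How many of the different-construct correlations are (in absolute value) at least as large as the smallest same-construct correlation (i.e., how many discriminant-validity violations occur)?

Convergent (same construct = hostility): Scale A, Scale B, Scale C.
Smallest convergent = 0.73. Discriminant |r|: 0.26, 0.59, 0.56; count ≥ 0.73 → 0.

0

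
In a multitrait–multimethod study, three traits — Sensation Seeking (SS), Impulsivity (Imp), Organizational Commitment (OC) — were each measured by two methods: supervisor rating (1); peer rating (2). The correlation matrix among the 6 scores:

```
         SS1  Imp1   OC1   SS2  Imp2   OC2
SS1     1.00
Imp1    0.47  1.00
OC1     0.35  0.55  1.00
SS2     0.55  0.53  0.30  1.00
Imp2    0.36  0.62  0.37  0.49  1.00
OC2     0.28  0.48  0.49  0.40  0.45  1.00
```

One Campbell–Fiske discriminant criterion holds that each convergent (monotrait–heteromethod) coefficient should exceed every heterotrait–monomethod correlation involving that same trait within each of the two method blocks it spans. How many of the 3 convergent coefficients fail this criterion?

1

Checking each validity diagonal entry against its comparison values:
SS (methods 1·2): 0.55 vs {0.47, 0.49, 0.35, 0.40} → pass.
Imp (methods 1·2): 0.62 vs {0.47, 0.49, 0.55, 0.45} → pass.
OC (methods 1·2): 0.49 vs {0.35, 0.40, 0.55, 0.45} → fail.
1 of 3 fail.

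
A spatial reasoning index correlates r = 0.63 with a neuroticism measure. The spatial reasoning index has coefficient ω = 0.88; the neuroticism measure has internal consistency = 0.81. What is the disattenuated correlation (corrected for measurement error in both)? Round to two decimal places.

0.75

r_true = r_obs / √(r_xx · r_yy) = 0.63 / √(0.88 × 0.81) = 0.63 / √0.7128 = 0.63 / 0.8443 ≈ 0.75.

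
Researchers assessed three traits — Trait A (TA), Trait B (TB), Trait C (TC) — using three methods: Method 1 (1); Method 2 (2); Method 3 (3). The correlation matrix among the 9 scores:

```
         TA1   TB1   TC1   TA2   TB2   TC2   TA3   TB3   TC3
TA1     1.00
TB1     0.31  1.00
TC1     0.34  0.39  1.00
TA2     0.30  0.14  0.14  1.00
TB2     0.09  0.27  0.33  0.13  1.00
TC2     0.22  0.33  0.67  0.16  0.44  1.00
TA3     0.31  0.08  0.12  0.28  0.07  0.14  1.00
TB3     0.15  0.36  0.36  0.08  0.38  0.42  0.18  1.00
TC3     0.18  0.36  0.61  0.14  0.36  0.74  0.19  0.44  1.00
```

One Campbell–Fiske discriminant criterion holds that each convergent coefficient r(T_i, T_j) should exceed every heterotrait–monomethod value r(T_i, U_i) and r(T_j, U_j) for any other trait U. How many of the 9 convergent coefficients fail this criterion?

5

Each convergent coefficient versus the relevant comparison correlations:
TA (methods 1·2): 0.30 vs {0.31, 0.13, 0.34, 0.16} → fail.
TA (methods 1·3): 0.31 vs {0.31, 0.18, 0.34, 0.19} → fail.
TA (methods 2·3): 0.28 vs {0.13, 0.18, 0.16, 0.19} → pass.
TB (methods 1·2): 0.27 vs {0.31, 0.13, 0.39, 0.44} → fail.
TB (methods 1·3): 0.36 vs {0.31, 0.18, 0.39, 0.44} → fail.
TB (methods 2·3): 0.38 vs {0.13, 0.18, 0.44, 0.44} → fail.
TC (methods 1·2): 0.67 vs {0.34, 0.16, 0.39, 0.44} → pass.
TC (methods 1·3): 0.61 vs {0.34, 0.19, 0.39, 0.44} → pass.
TC (methods 2·3): 0.74 vs {0.16, 0.19, 0.44, 0.44} → pass.
5 of 9 fail.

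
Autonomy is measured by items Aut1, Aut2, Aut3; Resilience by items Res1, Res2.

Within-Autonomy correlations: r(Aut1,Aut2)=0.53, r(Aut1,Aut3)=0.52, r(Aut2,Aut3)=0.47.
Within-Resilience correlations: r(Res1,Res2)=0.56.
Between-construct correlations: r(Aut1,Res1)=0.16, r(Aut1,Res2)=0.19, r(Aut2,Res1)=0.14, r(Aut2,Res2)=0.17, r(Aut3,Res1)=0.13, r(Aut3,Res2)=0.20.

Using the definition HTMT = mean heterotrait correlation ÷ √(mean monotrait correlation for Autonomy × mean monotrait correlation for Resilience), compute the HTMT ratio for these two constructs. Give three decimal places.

Between-construct mean = 0.99/6 = 0.1650.
Mean within-Aut = 1.52/3 = 0.5067; mean within-Res = 0.56/1 = 0.5600.
Geometric mean = √(0.5067 × 0.5600) = 0.5327.
HTMT = 0.1650 / 0.5327 = 0.310.

0.310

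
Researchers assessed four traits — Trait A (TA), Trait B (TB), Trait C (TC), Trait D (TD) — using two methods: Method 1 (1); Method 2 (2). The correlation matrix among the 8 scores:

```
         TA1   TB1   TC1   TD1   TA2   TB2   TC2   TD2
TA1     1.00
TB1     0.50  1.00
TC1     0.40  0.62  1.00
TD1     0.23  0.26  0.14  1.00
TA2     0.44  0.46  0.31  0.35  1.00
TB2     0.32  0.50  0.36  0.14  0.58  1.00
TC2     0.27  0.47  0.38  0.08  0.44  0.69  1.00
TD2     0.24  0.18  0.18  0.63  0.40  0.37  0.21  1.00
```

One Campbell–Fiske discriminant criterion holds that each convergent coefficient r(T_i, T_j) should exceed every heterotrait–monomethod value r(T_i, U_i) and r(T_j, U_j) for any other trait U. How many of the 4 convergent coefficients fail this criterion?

Each convergent coefficient versus the relevant comparison correlations:
TA (methods 1·2): 0.44 vs {0.50, 0.58, 0.40, 0.44, 0.23, 0.40} → fail.
TB (methods 1·2): 0.50 vs {0.50, 0.58, 0.62, 0.69, 0.26, 0.37} → fail.
TC (methods 1·2): 0.38 vs {0.40, 0.44, 0.62, 0.69, 0.14, 0.21} → fail.
TD (methods 1·2): 0.63 vs {0.23, 0.40, 0.26, 0.37, 0.14, 0.21} → pass.
3 of 4 fail.

3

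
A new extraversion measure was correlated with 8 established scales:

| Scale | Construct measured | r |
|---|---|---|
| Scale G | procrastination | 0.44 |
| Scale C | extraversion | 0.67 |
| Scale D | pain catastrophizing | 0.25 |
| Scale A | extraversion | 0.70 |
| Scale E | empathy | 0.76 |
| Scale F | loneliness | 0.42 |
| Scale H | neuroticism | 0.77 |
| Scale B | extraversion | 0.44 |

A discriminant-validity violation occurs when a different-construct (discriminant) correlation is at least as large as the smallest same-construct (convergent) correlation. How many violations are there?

3

Convergent (same construct = extraversion): Scale C, Scale A, Scale B.
Smallest convergent = 0.44. Discriminant values: 0.44, 0.25, 0.76, 0.42, 0.77; count ≥ 0.44 → 3.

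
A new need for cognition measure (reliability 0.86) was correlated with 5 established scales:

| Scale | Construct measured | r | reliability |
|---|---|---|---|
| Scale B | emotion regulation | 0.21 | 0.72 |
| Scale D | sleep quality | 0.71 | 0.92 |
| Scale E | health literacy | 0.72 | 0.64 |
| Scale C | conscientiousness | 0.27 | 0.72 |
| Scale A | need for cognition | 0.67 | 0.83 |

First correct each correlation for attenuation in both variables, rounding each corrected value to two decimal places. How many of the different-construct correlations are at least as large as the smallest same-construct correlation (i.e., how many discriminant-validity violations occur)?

Disattenuated r (r / √(r_scale · r_new)):
  Scale B (disc): 0.21 / √(0.72·0.86) = 0.27
  Scale D (disc): 0.71 / √(0.92·0.86) = 0.80
  Scale E (disc): 0.72 / √(0.64·0.86) = 0.97
  Scale C (disc): 0.27 / √(0.72·0.86) = 0.34
  Scale A (conv): 0.67 / √(0.83·0.86) = 0.79
Smallest convergent = 0.79. Discriminant values: 0.27, 0.80, 0.97, 0.34; count ≥ 0.79 → 2.

2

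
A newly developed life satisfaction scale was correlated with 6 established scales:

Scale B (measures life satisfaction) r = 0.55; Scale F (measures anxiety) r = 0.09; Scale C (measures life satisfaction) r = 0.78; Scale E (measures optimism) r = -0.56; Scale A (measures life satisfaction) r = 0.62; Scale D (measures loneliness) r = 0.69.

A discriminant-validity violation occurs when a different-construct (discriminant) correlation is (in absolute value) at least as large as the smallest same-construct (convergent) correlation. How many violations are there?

2

Convergent (same construct = life satisfaction): Scale B, Scale C, Scale A.
Smallest convergent = 0.55. Discriminant |r|: 0.09, 0.56, 0.69; count ≥ 0.55 → 2.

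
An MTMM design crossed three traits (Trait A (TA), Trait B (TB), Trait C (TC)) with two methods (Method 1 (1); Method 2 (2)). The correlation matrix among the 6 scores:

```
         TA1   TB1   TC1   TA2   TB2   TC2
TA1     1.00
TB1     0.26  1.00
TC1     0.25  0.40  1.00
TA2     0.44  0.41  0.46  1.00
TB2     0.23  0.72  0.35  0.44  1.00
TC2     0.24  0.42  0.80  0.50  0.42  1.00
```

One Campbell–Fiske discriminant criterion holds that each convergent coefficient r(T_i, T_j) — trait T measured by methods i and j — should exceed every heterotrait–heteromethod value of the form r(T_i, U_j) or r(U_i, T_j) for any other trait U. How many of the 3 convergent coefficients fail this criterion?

Checking each validity diagonal entry against its comparison values:
TA (methods 1·2): 0.44 vs {0.23, 0.41, 0.24, 0.46} → fail.
TB (methods 1·2): 0.72 vs {0.41, 0.23, 0.42, 0.35} → pass.
TC (methods 1·2): 0.80 vs {0.46, 0.24, 0.35, 0.42} → pass.
1 of 3 fail.

1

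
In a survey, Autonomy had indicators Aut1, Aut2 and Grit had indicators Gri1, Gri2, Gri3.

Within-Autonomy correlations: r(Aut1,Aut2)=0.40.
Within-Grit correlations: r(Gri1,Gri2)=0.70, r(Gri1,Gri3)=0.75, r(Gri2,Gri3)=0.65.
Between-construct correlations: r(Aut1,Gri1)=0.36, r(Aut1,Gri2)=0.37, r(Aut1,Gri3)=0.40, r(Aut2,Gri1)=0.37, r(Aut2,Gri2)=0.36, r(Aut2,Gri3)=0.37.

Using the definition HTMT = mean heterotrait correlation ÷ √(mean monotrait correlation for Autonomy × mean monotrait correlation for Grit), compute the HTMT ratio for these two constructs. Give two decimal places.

Between-construct mean = 2.23/6 = 0.3717.
Mean within-Aut = 0.40/1 = 0.4000; mean within-Gri = 2.10/3 = 0.7000.
Geometric mean = √(0.4000 × 0.7000) = 0.5292.
HTMT = 0.3717 / 0.5292 = 0.70.

0.70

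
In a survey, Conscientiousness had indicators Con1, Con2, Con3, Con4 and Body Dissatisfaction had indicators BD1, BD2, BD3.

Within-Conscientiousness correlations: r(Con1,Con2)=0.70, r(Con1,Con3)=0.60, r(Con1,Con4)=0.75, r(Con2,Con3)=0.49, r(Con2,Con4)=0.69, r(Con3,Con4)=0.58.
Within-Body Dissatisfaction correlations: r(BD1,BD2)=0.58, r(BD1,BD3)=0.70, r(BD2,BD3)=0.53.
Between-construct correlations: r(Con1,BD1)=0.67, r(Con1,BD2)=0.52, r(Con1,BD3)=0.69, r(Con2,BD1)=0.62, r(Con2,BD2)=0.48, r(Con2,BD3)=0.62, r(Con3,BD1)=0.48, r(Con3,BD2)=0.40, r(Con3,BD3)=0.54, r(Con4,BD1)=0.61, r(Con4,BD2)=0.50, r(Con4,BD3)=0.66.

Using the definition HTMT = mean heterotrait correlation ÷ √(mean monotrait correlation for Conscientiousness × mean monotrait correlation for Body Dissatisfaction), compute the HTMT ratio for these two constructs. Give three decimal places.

Mean between = 6.79/12 = 0.5658.
Mean within-Con = 3.81/6 = 0.6350; mean within-BD = 1.81/3 = 0.6033.
Geometric mean = √(0.6350 × 0.6033) = 0.6189.
HTMT = 0.5658 / 0.6189 = 0.914.

0.914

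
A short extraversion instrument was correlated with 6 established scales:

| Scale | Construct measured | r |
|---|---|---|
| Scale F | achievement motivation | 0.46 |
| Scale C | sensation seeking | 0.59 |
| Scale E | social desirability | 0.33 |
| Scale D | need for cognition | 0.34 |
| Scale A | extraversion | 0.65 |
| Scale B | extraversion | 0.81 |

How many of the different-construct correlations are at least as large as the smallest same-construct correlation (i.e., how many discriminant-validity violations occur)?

Convergent (same construct = extraversion): Scale A, Scale B.
Smallest convergent = 0.65. Discriminant values: 0.46, 0.59, 0.33, 0.34; count ≥ 0.65 → 0.

0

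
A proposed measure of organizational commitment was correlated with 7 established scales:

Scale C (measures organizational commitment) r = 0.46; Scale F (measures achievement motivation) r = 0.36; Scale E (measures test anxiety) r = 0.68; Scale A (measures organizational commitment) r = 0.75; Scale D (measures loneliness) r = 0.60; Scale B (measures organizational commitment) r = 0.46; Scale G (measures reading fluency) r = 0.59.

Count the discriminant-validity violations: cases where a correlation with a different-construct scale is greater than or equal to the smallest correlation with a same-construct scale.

3

Convergent (same construct = organizational commitment): Scale C, Scale A, Scale B.
Smallest convergent = 0.46. Discriminant values: 0.36, 0.68, 0.60, 0.59; count ≥ 0.46 → 3.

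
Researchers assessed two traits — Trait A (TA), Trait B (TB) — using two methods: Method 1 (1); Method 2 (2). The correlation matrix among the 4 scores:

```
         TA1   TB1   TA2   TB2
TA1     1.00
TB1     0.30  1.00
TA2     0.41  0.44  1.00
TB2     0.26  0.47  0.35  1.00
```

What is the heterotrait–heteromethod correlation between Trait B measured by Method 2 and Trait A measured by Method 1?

Different traits and methods: r(TB2, TA1) = 0.26.

0.26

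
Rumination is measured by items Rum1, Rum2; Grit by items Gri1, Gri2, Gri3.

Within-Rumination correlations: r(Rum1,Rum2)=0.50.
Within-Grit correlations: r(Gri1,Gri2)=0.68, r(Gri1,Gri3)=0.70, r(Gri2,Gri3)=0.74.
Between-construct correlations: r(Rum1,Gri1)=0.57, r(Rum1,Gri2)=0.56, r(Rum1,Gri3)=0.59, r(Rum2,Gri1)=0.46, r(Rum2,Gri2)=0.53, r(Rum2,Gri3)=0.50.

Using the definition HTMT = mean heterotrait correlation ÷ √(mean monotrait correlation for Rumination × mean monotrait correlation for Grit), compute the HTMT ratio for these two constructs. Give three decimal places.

Mean heterotrait r = 3.21/6 = 0.5350.
Mean within-Rum = 0.50/1 = 0.5000; mean within-Gri = 2.12/3 = 0.7067.
Geometric mean = √(0.5000 × 0.7067) = 0.5944.
HTMT = 0.5350 / 0.5944 = 0.900.

0.900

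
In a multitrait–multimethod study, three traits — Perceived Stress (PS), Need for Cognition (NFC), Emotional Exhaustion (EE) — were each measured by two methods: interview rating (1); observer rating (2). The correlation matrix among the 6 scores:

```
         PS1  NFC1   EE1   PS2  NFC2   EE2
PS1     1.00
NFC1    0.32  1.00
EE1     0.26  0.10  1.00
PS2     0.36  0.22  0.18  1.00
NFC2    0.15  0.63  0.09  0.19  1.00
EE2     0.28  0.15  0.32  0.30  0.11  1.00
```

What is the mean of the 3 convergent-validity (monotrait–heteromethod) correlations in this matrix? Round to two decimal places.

Convergent values: 0.36, 0.63, 0.32; mean = 1.31/3 = 0.44.

0.44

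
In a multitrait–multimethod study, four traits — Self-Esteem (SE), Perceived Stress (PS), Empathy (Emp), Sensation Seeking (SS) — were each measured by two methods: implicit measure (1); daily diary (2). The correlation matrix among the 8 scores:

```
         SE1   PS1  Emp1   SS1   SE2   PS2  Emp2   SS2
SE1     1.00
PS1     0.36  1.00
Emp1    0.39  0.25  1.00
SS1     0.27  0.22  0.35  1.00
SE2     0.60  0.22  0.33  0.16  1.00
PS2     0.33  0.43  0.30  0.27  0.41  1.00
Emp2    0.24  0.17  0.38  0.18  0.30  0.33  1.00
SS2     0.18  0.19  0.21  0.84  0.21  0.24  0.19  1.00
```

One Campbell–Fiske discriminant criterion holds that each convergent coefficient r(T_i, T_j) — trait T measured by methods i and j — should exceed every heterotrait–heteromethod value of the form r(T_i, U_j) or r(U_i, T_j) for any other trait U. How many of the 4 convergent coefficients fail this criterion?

Convergent coefficients and their comparison sets:
SE (methods 1·2): 0.60 vs {0.33, 0.22, 0.24, 0.33, 0.18, 0.16} → pass.
PS (methods 1·2): 0.43 vs {0.22, 0.33, 0.17, 0.30, 0.19, 0.27} → pass.
Emp (methods 1·2): 0.38 vs {0.33, 0.24, 0.30, 0.17, 0.21, 0.18} → pass.
SS (methods 1·2): 0.84 vs {0.16, 0.18, 0.27, 0.19, 0.18, 0.21} → pass.
0 of 4 fail.

0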